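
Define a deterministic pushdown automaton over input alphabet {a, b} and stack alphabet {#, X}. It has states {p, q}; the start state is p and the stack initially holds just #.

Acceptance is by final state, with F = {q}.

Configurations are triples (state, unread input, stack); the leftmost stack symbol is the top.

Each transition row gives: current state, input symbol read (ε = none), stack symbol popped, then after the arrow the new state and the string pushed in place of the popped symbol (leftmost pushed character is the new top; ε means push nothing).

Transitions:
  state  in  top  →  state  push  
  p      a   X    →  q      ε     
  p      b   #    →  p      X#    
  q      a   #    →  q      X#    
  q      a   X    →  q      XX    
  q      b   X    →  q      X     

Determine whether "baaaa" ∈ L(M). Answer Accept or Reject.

(p, baaaa, #)
  read b, top #: go to p, push X# → (p, aaaa, X#)
  read a, top X: go to q, push ε → (q, aaa, #)
  read a, top #: go to q, push X# → (q, aa, X#)
  read a, top X: go to q, push XX → (q, a, XX#)
  read a, top X: go to q, push XX → (q, ε, XXX#)
All input consumed; state q ∈ F.

Accept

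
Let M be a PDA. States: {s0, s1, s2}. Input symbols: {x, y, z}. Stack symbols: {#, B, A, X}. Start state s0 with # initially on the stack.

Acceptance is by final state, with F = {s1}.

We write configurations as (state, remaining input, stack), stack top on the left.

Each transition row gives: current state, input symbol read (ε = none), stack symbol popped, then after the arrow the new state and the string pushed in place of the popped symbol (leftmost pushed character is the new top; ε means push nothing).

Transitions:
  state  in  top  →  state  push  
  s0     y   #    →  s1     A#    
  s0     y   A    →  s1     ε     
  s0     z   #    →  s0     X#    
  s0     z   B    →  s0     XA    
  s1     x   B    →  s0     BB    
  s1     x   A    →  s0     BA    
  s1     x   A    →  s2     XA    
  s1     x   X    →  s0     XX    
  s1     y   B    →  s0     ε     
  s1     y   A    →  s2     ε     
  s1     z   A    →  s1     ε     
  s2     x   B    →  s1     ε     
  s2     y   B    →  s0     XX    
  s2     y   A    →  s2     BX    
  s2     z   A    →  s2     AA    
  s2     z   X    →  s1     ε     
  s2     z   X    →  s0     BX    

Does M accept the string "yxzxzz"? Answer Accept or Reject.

Accept

One accepting computation: (s0, yxzxzz, #) ⊢ (s1, xzxzz, A#) ⊢ (s2, zxzz, XA#) ⊢ (s1, xzz, A#) ⊢ (s2, zz, XA#) ⊢ (s1, z, A#) ⊢ (s1, ε, #)
All input consumed and state s1 ∈ F.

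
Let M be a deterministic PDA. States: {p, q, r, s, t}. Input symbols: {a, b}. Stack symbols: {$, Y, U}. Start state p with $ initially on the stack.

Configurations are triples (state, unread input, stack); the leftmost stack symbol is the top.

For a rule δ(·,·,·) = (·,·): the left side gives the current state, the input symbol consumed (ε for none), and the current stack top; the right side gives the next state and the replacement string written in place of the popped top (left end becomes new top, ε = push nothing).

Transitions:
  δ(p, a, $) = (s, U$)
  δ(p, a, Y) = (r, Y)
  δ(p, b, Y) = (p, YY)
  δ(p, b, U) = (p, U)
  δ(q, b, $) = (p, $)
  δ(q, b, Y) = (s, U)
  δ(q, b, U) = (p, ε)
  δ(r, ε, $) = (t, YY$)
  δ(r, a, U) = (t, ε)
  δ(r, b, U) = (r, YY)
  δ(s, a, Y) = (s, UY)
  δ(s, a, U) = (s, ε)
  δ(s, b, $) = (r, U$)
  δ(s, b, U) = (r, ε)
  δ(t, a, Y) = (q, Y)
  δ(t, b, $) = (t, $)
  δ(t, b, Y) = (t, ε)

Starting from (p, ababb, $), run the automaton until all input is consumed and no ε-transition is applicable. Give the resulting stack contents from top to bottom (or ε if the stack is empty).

Y$

(p, ababb, $) ⊢ (s, babb, U$) ⊢ (r, abb, $) ⊢ (t, abb, YY$) ⊢ (q, bb, YY$) ⊢ (s, b, UY$) ⊢ (r, ε, Y$)
All input consumed in state r with stack Y$.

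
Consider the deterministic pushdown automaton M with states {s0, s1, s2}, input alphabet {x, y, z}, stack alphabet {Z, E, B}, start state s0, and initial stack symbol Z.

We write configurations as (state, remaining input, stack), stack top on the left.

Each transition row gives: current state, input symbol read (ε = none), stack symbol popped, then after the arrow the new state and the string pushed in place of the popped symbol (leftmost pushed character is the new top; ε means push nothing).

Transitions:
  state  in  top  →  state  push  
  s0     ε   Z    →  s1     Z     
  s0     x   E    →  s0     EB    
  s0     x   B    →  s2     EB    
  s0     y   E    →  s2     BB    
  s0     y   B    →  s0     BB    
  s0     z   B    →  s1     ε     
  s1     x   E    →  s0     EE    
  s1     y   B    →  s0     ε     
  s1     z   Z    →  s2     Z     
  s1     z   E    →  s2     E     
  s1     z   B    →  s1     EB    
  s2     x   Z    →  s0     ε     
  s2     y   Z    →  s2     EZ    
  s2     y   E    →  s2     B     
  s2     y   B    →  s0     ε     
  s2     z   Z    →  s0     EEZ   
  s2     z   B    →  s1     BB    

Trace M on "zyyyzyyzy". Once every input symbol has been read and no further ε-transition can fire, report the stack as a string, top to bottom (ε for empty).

BZ

(s0, zyyyzyyzy, Z)
  ε-move, top Z: go to s1, push Z → (s1, zyyyzyyzy, Z)
  read z, top Z: go to s2, push Z → (s2, yyyzyyzy, Z)
  read y, top Z: go to s2, push EZ → (s2, yyzyyzy, EZ)
  read y, top E: go to s2, push B → (s2, yzyyzy, BZ)
  read y, top B: go to s0, push ε → (s0, zyyzy, Z)
  ε-move, top Z: go to s1, push Z → (s1, zyyzy, Z)
  read z, top Z: go to s2, push Z → (s2, yyzy, Z)
  read y, top Z: go to s2, push EZ → (s2, yzy, EZ)
  read y, top E: go to s2, push B → (s2, zy, BZ)
  read z, top B: go to s1, push BB → (s1, y, BBZ)
  read y, top B: go to s0, push ε → (s0, ε, BZ)
All input consumed in state s0 with stack BZ.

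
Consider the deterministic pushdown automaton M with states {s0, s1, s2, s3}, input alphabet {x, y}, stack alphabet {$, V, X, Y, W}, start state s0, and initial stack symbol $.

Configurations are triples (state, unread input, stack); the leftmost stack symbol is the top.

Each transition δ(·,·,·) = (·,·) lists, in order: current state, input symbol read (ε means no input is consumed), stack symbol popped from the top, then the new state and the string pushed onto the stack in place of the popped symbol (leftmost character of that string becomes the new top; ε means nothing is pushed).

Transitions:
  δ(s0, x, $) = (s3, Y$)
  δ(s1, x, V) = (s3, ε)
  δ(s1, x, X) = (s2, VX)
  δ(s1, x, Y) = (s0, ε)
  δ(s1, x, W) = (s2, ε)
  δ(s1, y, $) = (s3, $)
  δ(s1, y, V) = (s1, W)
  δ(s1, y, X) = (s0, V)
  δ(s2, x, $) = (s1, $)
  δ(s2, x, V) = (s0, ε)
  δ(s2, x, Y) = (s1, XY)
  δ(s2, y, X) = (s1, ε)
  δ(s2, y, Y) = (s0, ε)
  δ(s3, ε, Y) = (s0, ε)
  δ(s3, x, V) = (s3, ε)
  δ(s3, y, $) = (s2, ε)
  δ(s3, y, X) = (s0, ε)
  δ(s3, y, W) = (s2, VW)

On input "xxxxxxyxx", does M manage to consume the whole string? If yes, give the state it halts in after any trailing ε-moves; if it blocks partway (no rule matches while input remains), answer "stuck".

stuck

(s0, xxxxxxyxx, $) ⊢ (s3, xxxxxyxx, Y$) ⊢ (s0, xxxxxyxx, $) ⊢ (s3, xxxxyxx, Y$) ⊢ (s0, xxxxyxx, $) ⊢ (s3, xxxyxx, Y$) ⊢ (s0, xxxyxx, $) ⊢ (s3, xxyxx, Y$) ⊢ (s0, xxyxx, $) ⊢ (s3, xyxx, Y$) ⊢ (s0, xyxx, $) ⊢ (s3, yxx, Y$) ⊢ (s0, yxx, $)
No transition for (s0, y, top $); M blocks with input yxx remaining.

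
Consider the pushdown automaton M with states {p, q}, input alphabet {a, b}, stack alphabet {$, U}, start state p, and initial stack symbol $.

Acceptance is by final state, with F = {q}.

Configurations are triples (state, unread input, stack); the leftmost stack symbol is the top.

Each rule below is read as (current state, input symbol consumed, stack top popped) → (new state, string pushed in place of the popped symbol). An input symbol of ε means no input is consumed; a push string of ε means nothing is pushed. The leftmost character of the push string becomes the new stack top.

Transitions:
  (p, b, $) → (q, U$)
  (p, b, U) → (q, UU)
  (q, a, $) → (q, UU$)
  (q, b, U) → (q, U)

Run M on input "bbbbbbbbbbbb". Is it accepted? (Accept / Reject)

Accept

One accepting computation: (p, bbbbbbbbbbbb, $) ⊢ (q, bbbbbbbbbbb, U$) ⊢ (q, bbbbbbbbbb, U$) ⊢ (q, bbbbbbbbb, U$) ⊢ (q, bbbbbbbb, U$) ⊢ (q, bbbbbbb, U$) ⊢ (q, bbbbbb, U$) ⊢ (q, bbbbb, U$) ⊢ (q, bbbb, U$) ⊢ (q, bbb, U$) ⊢ (q, bb, U$) ⊢ (q, b, U$) ⊢ (q, ε, U$)
All input consumed and state q ∈ F.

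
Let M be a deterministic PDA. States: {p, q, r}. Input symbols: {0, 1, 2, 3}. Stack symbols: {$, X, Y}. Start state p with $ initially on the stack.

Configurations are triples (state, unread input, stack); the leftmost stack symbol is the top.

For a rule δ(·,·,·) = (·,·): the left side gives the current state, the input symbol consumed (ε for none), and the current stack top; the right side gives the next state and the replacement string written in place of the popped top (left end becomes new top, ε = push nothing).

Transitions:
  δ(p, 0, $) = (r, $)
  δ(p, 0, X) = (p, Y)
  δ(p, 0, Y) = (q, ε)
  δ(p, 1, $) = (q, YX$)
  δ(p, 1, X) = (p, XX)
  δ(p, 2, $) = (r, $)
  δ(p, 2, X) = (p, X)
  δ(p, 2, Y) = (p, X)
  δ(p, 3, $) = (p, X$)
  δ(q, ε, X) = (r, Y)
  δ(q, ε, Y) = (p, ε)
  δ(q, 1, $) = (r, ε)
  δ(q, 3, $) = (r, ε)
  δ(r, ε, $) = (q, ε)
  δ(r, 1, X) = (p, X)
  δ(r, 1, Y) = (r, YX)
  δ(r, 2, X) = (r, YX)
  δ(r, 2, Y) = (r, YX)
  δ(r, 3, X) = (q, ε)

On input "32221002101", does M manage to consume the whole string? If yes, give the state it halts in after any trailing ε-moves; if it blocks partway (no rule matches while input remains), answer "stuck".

(p, 32221002101, $)
  read 3, top $: go to p, push X$ → (p, 2221002101, X$)
  read 2, top X: go to p, push X → (p, 221002101, X$)
  read 2, top X: go to p, push X → (p, 21002101, X$)
  read 2, top X: go to p, push X → (p, 1002101, X$)
  read 1, top X: go to p, push XX → (p, 002101, XX$)
  read 0, top X: go to p, push Y → (p, 02101, YX$)
  read 0, top Y: go to q, push ε → (q, 2101, X$)
  ε-move, top X: go to r, push Y → (r, 2101, Y$)
  read 2, top Y: go to r, push YX → (r, 101, YX$)
  read 1, top Y: go to r, push YX → (r, 01, YXX$)
No transition for (r, 0, top Y); M blocks with input 01 remaining.

stuck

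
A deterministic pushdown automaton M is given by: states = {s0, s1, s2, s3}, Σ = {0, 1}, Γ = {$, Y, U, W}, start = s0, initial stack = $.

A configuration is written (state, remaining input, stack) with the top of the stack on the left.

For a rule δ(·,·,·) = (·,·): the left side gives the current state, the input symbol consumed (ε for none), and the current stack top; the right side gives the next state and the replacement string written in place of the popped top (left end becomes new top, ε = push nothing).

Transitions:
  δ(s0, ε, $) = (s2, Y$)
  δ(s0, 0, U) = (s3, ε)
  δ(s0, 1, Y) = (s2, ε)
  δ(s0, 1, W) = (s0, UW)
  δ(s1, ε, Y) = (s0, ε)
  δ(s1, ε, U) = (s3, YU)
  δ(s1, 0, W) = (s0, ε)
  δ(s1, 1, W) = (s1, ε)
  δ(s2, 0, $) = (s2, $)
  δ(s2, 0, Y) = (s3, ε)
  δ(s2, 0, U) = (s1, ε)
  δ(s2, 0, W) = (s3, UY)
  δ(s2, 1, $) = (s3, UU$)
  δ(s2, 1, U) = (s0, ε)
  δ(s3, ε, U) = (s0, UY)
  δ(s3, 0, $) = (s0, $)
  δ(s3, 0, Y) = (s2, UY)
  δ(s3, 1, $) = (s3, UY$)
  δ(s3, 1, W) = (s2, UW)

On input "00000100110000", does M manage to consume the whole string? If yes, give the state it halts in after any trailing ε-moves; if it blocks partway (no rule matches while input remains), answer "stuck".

(s0, 00000100110000, $)
  ε-move, top $: go to s2, push Y$ → (s2, 00000100110000, Y$)
  read 0, top Y: go to s3, push ε → (s3, 0000100110000, $)
  read 0, top $: go to s0, push $ → (s0, 000100110000, $)
  ε-move, top $: go to s2, push Y$ → (s2, 000100110000, Y$)
  read 0, top Y: go to s3, push ε → (s3, 00100110000, $)
  read 0, top $: go to s0, push $ → (s0, 0100110000, $)
  ε-move, top $: go to s2, push Y$ → (s2, 0100110000, Y$)
  read 0, top Y: go to s3, push ε → (s3, 100110000, $)
  read 1, top $: go to s3, push UY$ → (s3, 00110000, UY$)
  ε-move, top U: go to s0, push UY → (s0, 00110000, UYY$)
  read 0, top U: go to s3, push ε → (s3, 0110000, YY$)
  read 0, top Y: go to s2, push UY → (s2, 110000, UYY$)
  read 1, top U: go to s0, push ε → (s0, 10000, YY$)
  read 1, top Y: go to s2, push ε → (s2, 0000, Y$)
  read 0, top Y: go to s3, push ε → (s3, 000, $)
  read 0, top $: go to s0, push $ → (s0, 00, $)
  ε-move, top $: go to s2, push Y$ → (s2, 00, Y$)
  read 0, top Y: go to s3, push ε → (s3, 0, $)
  read 0, top $: go to s0, push $ → (s0, ε, $)
  ε-move, top $: go to s2, push Y$ → (s2, ε, Y$)
All input consumed; M is in state s2.

s2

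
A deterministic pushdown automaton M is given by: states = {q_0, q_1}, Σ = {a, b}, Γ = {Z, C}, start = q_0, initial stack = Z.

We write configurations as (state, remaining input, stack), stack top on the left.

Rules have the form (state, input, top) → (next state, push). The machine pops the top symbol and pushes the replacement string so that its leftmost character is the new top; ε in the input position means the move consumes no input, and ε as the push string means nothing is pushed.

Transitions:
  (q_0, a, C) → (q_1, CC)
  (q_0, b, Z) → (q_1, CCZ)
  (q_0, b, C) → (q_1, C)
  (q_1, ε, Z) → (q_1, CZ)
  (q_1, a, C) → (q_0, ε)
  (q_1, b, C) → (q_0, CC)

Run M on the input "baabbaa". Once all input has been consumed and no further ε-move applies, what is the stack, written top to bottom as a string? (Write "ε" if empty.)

(q_0, baabbaa, Z) ⊢ (q_1, aabbaa, CCZ) ⊢ (q_0, abbaa, CZ) ⊢ (q_1, bbaa, CCZ) ⊢ (q_0, baa, CCCZ) ⊢ (q_1, aa, CCCZ) ⊢ (q_0, a, CCZ) ⊢ (q_1, ε, CCCZ)
All input consumed in state q_1 with stack CCCZ.

CCCZ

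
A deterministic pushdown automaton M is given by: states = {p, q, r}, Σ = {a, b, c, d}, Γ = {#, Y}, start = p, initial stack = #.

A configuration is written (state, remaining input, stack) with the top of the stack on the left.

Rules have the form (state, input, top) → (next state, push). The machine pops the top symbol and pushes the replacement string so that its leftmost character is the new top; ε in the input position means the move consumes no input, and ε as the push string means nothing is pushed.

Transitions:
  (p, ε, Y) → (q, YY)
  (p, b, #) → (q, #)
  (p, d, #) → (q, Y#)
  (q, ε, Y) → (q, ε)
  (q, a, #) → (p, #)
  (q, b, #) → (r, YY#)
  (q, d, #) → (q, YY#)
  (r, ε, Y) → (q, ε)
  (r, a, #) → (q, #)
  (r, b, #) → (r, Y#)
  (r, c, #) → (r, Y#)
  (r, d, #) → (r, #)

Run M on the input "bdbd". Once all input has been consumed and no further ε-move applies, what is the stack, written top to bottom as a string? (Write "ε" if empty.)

(p, bdbd, #) ⊢ (q, dbd, #) ⊢ (q, bd, YY#) ⊢ (q, bd, Y#) ⊢ (q, bd, #) ⊢ (r, d, YY#) ⊢ (q, d, Y#) ⊢ (q, d, #) ⊢ (q, ε, YY#) ⊢ (q, ε, Y#) ⊢ (q, ε, #)
All input consumed in state q with stack #.

#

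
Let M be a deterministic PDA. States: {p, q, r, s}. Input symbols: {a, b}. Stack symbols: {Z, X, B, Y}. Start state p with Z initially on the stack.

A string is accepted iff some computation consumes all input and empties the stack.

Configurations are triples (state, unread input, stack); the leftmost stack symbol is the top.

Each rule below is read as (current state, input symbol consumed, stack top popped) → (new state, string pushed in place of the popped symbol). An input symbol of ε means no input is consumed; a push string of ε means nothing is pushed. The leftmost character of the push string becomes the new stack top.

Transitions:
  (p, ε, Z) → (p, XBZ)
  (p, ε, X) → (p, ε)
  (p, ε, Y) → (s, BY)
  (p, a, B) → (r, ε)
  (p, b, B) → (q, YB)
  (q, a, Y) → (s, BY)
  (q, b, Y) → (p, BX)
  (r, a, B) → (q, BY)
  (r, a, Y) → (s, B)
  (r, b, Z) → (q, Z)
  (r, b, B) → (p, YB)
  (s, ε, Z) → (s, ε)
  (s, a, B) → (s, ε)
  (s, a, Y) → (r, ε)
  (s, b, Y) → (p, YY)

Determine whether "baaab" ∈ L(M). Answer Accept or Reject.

Reject

(p, baaab, Z)
  ε-move, top Z: go to p, push XBZ → (p, baaab, XBZ)
  ε-move, top X: go to p, push ε → (p, baaab, BZ)
  read b, top B: go to q, push YB → (q, aaab, YBZ)
  read a, top Y: go to s, push BY → (s, aab, BYBZ)
  read a, top B: go to s, push ε → (s, ab, YBZ)
  read a, top Y: go to r, push ε → (r, b, BZ)
  read b, top B: go to p, push YB → (p, ε, YBZ)
  ε-move, top Y: go to s, push BY → (s, ε, BYBZ)
All input consumed; stack is BYBZ, not empty, and no further ε-move applies.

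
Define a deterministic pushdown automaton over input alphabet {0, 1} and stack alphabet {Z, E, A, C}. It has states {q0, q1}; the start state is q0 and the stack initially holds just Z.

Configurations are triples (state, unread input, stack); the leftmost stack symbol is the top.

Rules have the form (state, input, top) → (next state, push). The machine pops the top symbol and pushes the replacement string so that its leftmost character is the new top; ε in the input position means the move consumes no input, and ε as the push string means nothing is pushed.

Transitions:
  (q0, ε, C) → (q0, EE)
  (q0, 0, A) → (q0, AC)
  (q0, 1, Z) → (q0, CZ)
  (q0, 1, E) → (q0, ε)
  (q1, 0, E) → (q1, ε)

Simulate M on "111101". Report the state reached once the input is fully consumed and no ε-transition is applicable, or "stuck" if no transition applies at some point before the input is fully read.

stuck

(q0, 111101, Z) ⊢ (q0, 11101, CZ) ⊢ (q0, 11101, EEZ) ⊢ (q0, 1101, EZ) ⊢ (q0, 101, Z) ⊢ (q0, 01, CZ) ⊢ (q0, 01, EEZ)
No transition for (q0, 0, top E); M blocks with input 01 remaining.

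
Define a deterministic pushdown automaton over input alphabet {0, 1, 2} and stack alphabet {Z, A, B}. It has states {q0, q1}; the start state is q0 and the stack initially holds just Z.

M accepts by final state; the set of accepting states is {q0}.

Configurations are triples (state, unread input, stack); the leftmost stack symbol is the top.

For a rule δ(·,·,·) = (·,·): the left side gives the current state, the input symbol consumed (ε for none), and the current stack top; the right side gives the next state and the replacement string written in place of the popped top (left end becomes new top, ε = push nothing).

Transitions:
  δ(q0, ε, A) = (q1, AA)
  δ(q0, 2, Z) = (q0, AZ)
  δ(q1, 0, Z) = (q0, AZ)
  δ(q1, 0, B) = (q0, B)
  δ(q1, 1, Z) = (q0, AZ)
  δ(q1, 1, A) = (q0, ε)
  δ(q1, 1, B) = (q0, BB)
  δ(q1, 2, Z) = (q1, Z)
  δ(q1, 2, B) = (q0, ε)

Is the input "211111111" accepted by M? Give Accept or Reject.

(q0, 211111111, Z)
  read 2, top Z: go to q0, push AZ → (q0, 11111111, AZ)
  ε-move, top A: go to q1, push AA → (q1, 11111111, AAZ)
  read 1, top A: go to q0, push ε → (q0, 1111111, AZ)
  ε-move, top A: go to q1, push AA → (q1, 1111111, AAZ)
  read 1, top A: go to q0, push ε → (q0, 111111, AZ)
  ε-move, top A: go to q1, push AA → (q1, 111111, AAZ)
  read 1, top A: go to q0, push ε → (q0, 11111, AZ)
  ε-move, top A: go to q1, push AA → (q1, 11111, AAZ)
  read 1, top A: go to q0, push ε → (q0, 1111, AZ)
  ε-move, top A: go to q1, push AA → (q1, 1111, AAZ)
  read 1, top A: go to q0, push ε → (q0, 111, AZ)
  ε-move, top A: go to q1, push AA → (q1, 111, AAZ)
  read 1, top A: go to q0, push ε → (q0, 11, AZ)
  ε-move, top A: go to q1, push AA → (q1, 11, AAZ)
  read 1, top A: go to q0, push ε → (q0, 1, AZ)
  ε-move, top A: go to q1, push AA → (q1, 1, AAZ)
  read 1, top A: go to q0, push ε → (q0, ε, AZ)
All input consumed; state q0 ∈ F.

Accept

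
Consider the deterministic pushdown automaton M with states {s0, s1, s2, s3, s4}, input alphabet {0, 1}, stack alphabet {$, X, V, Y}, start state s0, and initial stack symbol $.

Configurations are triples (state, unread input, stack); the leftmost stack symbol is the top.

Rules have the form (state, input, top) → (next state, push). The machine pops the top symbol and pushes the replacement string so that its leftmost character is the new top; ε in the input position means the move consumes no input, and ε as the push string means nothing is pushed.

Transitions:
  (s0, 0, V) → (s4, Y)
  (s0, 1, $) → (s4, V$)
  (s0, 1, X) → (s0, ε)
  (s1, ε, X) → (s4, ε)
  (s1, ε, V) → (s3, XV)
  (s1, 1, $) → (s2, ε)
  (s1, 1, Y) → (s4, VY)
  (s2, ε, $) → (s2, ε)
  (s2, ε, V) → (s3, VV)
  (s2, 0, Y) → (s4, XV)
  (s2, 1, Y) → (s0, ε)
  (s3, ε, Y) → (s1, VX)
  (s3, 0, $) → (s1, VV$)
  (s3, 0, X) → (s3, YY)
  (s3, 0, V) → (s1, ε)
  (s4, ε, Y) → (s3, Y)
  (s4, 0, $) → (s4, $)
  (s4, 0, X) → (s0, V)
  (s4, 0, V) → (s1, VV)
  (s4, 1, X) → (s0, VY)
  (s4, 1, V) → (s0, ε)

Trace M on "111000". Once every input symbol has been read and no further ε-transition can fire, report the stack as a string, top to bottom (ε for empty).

XVXYVXYVV$

(s0, 111000, $)
  read 1, top $: go to s4, push V$ → (s4, 11000, V$)
  read 1, top V: go to s0, push ε → (s0, 1000, $)
  read 1, top $: go to s4, push V$ → (s4, 000, V$)
  read 0, top V: go to s1, push VV → (s1, 00, VV$)
  ε-move, top V: go to s3, push XV → (s3, 00, XVV$)
  read 0, top X: go to s3, push YY → (s3, 0, YYVV$)
  ε-move, top Y: go to s1, push VX → (s1, 0, VXYVV$)
  ε-move, top V: go to s3, push XV → (s3, 0, XVXYVV$)
  read 0, top X: go to s3, push YY → (s3, ε, YYVXYVV$)
  ε-move, top Y: go to s1, push VX → (s1, ε, VXYVXYVV$)
  ε-move, top V: go to s3, push XV → (s3, ε, XVXYVXYVV$)
All input consumed in state s3 with stack XVXYVXYVV$.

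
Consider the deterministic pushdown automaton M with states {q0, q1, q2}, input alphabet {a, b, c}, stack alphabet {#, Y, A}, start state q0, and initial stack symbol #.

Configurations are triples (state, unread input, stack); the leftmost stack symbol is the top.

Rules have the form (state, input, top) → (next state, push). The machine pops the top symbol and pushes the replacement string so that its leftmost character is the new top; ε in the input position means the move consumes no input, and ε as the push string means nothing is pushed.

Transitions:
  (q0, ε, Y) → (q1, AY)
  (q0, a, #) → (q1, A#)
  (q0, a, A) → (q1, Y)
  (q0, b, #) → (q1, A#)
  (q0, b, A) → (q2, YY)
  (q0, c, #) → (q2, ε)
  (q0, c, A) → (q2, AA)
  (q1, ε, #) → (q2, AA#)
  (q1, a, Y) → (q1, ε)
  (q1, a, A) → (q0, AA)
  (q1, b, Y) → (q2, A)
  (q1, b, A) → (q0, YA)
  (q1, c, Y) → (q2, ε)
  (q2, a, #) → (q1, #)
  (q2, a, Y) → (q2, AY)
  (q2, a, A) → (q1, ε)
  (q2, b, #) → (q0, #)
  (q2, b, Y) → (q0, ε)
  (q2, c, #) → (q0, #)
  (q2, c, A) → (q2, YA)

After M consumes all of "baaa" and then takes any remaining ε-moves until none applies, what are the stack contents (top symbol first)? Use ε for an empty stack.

(q0, baaa, #)
  read b, top #: go to q1, push A# → (q1, aaa, A#)
  read a, top A: go to q0, push AA → (q0, aa, AA#)
  read a, top A: go to q1, push Y → (q1, a, YA#)
  read a, top Y: go to q1, push ε → (q1, ε, A#)
All input consumed in state q1 with stack A#.

A#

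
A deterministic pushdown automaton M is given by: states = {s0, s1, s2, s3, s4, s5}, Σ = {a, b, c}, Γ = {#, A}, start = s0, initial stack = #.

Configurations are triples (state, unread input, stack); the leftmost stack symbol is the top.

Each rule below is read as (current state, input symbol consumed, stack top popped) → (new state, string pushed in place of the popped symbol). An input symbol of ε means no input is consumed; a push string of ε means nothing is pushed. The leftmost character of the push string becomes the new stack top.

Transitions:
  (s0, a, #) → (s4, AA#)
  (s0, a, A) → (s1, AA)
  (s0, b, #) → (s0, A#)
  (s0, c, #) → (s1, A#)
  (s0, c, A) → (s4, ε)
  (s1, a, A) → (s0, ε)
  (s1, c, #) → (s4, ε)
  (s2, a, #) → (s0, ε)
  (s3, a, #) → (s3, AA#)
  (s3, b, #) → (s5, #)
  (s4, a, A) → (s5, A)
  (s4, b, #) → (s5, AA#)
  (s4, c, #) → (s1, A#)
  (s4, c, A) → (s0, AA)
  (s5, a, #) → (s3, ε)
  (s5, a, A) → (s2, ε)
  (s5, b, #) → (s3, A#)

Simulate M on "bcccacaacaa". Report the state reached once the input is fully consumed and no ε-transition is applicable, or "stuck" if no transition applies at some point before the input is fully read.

stuck

(s0, bcccacaacaa, #)
  read b, top #: go to s0, push A# → (s0, cccacaacaa, A#)
  read c, top A: go to s4, push ε → (s4, ccacaacaa, #)
  read c, top #: go to s1, push A# → (s1, cacaacaa, A#)
No transition for (s1, c, top A); M blocks with input cacaacaa remaining.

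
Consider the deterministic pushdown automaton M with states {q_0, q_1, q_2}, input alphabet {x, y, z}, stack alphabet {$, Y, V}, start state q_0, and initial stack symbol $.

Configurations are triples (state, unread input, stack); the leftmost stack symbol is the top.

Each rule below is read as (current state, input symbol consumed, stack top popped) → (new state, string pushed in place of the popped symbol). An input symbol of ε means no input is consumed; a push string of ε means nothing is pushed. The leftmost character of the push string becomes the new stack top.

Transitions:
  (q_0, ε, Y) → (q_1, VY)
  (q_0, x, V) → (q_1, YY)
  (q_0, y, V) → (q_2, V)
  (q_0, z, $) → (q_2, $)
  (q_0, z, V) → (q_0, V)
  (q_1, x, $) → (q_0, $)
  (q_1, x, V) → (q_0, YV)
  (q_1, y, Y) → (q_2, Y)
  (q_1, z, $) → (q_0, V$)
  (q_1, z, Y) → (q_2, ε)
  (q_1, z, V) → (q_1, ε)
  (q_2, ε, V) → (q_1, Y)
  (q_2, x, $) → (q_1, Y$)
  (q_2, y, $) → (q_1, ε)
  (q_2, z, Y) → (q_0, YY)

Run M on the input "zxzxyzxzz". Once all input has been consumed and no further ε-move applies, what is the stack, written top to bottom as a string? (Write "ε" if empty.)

YYY$

(q_0, zxzxyzxzz, $)
  read z, top $: go to q_2, push $ → (q_2, xzxyzxzz, $)
  read x, top $: go to q_1, push Y$ → (q_1, zxyzxzz, Y$)
  read z, top Y: go to q_2, push ε → (q_2, xyzxzz, $)
  read x, top $: go to q_1, push Y$ → (q_1, yzxzz, Y$)
  read y, top Y: go to q_2, push Y → (q_2, zxzz, Y$)
  read z, top Y: go to q_0, push YY → (q_0, xzz, YY$)
  ε-move, top Y: go to q_1, push VY → (q_1, xzz, VYY$)
  read x, top V: go to q_0, push YV → (q_0, zz, YVYY$)
  ε-move, top Y: go to q_1, push VY → (q_1, zz, VYVYY$)
  read z, top V: go to q_1, push ε → (q_1, z, YVYY$)
  read z, top Y: go to q_2, push ε → (q_2, ε, VYY$)
  ε-move, top V: go to q_1, push Y → (q_1, ε, YYY$)
All input consumed in state q_1 with stack YYY$.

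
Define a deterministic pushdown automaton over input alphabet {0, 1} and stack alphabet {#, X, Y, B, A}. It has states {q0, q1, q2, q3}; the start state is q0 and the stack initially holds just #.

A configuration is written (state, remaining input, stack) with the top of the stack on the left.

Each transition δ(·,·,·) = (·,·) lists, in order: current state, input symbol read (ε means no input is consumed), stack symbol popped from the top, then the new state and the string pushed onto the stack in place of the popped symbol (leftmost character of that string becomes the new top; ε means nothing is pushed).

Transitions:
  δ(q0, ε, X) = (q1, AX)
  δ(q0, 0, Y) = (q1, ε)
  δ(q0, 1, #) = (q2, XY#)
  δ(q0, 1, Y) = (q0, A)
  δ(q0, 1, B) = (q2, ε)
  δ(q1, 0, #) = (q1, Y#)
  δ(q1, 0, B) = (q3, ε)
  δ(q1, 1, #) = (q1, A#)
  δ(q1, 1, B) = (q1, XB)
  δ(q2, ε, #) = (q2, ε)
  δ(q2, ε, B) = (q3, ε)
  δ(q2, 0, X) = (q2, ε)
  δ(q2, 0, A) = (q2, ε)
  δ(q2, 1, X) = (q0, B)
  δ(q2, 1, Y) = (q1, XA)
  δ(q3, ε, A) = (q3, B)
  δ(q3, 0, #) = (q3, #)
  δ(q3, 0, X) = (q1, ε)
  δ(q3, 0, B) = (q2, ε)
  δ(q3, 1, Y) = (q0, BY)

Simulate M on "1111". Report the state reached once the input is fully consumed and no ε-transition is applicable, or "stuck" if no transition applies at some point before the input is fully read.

q1

(q0, 1111, #) ⊢ (q2, 111, XY#) ⊢ (q0, 11, BY#) ⊢ (q2, 1, Y#) ⊢ (q1, ε, XA#)
All input consumed; M is in state q1.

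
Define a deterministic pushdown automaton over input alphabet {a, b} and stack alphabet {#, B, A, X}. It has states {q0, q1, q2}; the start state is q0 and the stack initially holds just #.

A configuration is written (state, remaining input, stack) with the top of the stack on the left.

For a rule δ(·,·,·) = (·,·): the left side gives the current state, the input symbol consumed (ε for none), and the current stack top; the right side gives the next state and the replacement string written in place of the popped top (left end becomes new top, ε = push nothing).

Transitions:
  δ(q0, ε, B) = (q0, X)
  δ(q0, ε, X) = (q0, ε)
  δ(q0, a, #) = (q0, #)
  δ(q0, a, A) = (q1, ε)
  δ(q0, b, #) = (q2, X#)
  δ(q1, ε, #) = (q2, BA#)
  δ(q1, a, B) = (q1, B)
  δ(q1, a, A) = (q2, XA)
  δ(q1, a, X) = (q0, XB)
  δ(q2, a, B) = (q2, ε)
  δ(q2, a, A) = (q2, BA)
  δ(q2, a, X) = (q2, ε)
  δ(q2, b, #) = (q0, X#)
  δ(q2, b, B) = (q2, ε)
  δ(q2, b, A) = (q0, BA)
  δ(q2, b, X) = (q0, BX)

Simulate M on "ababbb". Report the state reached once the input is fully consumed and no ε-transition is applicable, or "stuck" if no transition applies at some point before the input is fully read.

(q0, ababbb, #) ⊢ (q0, babbb, #) ⊢ (q2, abbb, X#) ⊢ (q2, bbb, #) ⊢ (q0, bb, X#) ⊢ (q0, bb, #) ⊢ (q2, b, X#) ⊢ (q0, ε, BX#) ⊢ (q0, ε, XX#) ⊢ (q0, ε, X#) ⊢ (q0, ε, #)
All input consumed; M is in state q0.

q0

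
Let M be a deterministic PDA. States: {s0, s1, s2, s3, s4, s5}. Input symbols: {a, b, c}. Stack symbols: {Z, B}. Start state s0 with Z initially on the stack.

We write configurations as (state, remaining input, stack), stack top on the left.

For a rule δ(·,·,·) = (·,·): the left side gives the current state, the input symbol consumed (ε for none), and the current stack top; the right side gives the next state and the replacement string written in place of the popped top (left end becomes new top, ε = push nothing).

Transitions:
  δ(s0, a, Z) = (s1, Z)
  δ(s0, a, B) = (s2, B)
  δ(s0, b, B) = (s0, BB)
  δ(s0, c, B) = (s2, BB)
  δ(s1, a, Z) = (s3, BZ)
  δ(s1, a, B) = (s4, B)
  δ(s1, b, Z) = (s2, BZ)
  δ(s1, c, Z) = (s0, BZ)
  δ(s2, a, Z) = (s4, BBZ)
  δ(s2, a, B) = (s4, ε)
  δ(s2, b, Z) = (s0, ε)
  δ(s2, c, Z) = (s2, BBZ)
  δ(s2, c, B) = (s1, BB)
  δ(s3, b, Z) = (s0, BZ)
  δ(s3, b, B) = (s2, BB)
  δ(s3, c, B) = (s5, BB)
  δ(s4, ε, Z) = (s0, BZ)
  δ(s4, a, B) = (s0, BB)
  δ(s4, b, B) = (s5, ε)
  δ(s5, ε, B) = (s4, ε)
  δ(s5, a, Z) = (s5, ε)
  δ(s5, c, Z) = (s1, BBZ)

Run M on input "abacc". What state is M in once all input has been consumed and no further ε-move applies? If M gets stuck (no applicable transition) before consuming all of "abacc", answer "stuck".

(s0, abacc, Z)
  read a, top Z: go to s1, push Z → (s1, bacc, Z)
  read b, top Z: go to s2, push BZ → (s2, acc, BZ)
  read a, top B: go to s4, push ε → (s4, cc, Z)
  ε-move, top Z: go to s0, push BZ → (s0, cc, BZ)
  read c, top B: go to s2, push BB → (s2, c, BBZ)
  read c, top B: go to s1, push BB → (s1, ε, BBBZ)
All input consumed; M is in state s1.

s1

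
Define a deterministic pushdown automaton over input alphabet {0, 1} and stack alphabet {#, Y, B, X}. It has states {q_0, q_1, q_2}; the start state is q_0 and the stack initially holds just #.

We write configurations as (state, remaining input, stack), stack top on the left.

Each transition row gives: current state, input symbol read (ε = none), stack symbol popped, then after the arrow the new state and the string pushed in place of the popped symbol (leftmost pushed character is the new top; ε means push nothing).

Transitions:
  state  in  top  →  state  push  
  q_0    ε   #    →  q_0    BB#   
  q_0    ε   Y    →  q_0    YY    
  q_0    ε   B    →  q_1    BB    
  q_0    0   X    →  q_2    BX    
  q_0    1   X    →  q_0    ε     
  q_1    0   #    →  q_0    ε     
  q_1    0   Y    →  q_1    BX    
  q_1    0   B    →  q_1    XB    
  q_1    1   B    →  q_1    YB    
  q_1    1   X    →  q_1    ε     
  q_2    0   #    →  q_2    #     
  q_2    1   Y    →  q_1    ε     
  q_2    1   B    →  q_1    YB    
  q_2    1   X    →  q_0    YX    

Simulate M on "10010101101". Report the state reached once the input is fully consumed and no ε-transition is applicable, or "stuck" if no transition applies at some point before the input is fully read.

(q_0, 10010101101, #)
  ε-move, top #: go to q_0, push BB# → (q_0, 10010101101, BB#)
  ε-move, top B: go to q_1, push BB → (q_1, 10010101101, BBB#)
  read 1, top B: go to q_1, push YB → (q_1, 0010101101, YBBB#)
  read 0, top Y: go to q_1, push BX → (q_1, 010101101, BXBBB#)
  read 0, top B: go to q_1, push XB → (q_1, 10101101, XBXBBB#)
  read 1, top X: go to q_1, push ε → (q_1, 0101101, BXBBB#)
  read 0, top B: go to q_1, push XB → (q_1, 101101, XBXBBB#)
  read 1, top X: go to q_1, push ε → (q_1, 01101, BXBBB#)
  read 0, top B: go to q_1, push XB → (q_1, 1101, XBXBBB#)
  read 1, top X: go to q_1, push ε → (q_1, 101, BXBBB#)
  read 1, top B: go to q_1, push YB → (q_1, 01, YBXBBB#)
  read 0, top Y: go to q_1, push BX → (q_1, 1, BXBXBBB#)
  read 1, top B: go to q_1, push YB → (q_1, ε, YBXBXBBB#)
All input consumed; M is in state q_1.

q_1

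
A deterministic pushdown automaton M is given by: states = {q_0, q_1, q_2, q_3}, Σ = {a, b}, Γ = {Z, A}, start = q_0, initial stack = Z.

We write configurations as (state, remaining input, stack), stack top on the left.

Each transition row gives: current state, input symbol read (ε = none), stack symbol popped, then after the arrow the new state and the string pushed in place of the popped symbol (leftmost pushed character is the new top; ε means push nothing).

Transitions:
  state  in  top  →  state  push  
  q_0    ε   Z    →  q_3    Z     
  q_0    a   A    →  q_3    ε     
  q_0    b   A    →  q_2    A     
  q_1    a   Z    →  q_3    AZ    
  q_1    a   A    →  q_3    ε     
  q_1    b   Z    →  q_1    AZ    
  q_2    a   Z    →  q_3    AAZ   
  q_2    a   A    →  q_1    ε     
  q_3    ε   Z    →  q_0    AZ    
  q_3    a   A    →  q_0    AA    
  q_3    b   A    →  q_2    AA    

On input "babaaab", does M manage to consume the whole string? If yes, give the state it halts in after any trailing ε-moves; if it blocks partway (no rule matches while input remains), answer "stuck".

q_2

(q_0, babaaab, Z)
  ε-move, top Z: go to q_3, push Z → (q_3, babaaab, Z)
  ε-move, top Z: go to q_0, push AZ → (q_0, babaaab, AZ)
  read b, top A: go to q_2, push A → (q_2, abaaab, AZ)
  read a, top A: go to q_1, push ε → (q_1, baaab, Z)
  read b, top Z: go to q_1, push AZ → (q_1, aaab, AZ)
  read a, top A: go to q_3, push ε → (q_3, aab, Z)
  ε-move, top Z: go to q_0, push AZ → (q_0, aab, AZ)
  read a, top A: go to q_3, push ε → (q_3, ab, Z)
  ε-move, top Z: go to q_0, push AZ → (q_0, ab, AZ)
  read a, top A: go to q_3, push ε → (q_3, b, Z)
  ε-move, top Z: go to q_0, push AZ → (q_0, b, AZ)
  read b, top A: go to q_2, push A → (q_2, ε, AZ)
All input consumed; M is in state q_2.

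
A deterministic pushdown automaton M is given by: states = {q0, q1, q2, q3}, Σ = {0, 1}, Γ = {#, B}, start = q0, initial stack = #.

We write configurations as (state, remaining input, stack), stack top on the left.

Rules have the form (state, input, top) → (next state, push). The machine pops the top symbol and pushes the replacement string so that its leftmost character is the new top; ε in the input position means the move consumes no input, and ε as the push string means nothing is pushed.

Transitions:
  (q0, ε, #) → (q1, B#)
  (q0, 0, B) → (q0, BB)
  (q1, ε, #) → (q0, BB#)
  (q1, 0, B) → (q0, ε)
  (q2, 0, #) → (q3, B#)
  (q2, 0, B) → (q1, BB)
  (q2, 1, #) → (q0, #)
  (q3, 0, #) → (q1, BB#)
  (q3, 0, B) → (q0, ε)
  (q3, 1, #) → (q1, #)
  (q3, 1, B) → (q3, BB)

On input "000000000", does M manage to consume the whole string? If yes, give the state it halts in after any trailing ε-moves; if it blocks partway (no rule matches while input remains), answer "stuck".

(q0, 000000000, #)
  ε-move, top #: go to q1, push B# → (q1, 000000000, B#)
  read 0, top B: go to q0, push ε → (q0, 00000000, #)
  ε-move, top #: go to q1, push B# → (q1, 00000000, B#)
  read 0, top B: go to q0, push ε → (q0, 0000000, #)
  ε-move, top #: go to q1, push B# → (q1, 0000000, B#)
  read 0, top B: go to q0, push ε → (q0, 000000, #)
  ε-move, top #: go to q1, push B# → (q1, 000000, B#)
  read 0, top B: go to q0, push ε → (q0, 00000, #)
  ε-move, top #: go to q1, push B# → (q1, 00000, B#)
  read 0, top B: go to q0, push ε → (q0, 0000, #)
  ε-move, top #: go to q1, push B# → (q1, 0000, B#)
  read 0, top B: go to q0, push ε → (q0, 000, #)
  ε-move, top #: go to q1, push B# → (q1, 000, B#)
  read 0, top B: go to q0, push ε → (q0, 00, #)
  ε-move, top #: go to q1, push B# → (q1, 00, B#)
  read 0, top B: go to q0, push ε → (q0, 0, #)
  ε-move, top #: go to q1, push B# → (q1, 0, B#)
  read 0, top B: go to q0, push ε → (q0, ε, #)
  ε-move, top #: go to q1, push B# → (q1, ε, B#)
All input consumed; M is in state q1.

q1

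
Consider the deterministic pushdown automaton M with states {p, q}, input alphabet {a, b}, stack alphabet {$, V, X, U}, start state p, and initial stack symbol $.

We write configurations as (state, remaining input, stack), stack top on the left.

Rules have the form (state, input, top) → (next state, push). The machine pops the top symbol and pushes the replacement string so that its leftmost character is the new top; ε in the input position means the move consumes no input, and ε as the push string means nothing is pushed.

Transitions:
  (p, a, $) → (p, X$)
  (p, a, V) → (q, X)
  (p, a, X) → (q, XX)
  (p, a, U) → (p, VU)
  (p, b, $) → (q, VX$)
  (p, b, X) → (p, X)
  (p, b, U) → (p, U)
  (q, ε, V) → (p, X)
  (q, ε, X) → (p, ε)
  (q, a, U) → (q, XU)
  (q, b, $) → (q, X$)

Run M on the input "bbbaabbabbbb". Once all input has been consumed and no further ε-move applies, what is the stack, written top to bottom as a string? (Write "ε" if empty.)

(p, bbbaabbabbbb, $)
  read b, top $: go to q, push VX$ → (q, bbaabbabbbb, VX$)
  ε-move, top V: go to p, push X → (p, bbaabbabbbb, XX$)
  read b, top X: go to p, push X → (p, baabbabbbb, XX$)
  read b, top X: go to p, push X → (p, aabbabbbb, XX$)
  read a, top X: go to q, push XX → (q, abbabbbb, XXX$)
  ε-move, top X: go to p, push ε → (p, abbabbbb, XX$)
  read a, top X: go to q, push XX → (q, bbabbbb, XXX$)
  ε-move, top X: go to p, push ε → (p, bbabbbb, XX$)
  read b, top X: go to p, push X → (p, babbbb, XX$)
  read b, top X: go to p, push X → (p, abbbb, XX$)
  read a, top X: go to q, push XX → (q, bbbb, XXX$)
  ε-move, top X: go to p, push ε → (p, bbbb, XX$)
  read b, top X: go to p, push X → (p, bbb, XX$)
  read b, top X: go to p, push X → (p, bb, XX$)
  read b, top X: go to p, push X → (p, b, XX$)
  read b, top X: go to p, push X → (p, ε, XX$)
All input consumed in state p with stack XX$.

XX$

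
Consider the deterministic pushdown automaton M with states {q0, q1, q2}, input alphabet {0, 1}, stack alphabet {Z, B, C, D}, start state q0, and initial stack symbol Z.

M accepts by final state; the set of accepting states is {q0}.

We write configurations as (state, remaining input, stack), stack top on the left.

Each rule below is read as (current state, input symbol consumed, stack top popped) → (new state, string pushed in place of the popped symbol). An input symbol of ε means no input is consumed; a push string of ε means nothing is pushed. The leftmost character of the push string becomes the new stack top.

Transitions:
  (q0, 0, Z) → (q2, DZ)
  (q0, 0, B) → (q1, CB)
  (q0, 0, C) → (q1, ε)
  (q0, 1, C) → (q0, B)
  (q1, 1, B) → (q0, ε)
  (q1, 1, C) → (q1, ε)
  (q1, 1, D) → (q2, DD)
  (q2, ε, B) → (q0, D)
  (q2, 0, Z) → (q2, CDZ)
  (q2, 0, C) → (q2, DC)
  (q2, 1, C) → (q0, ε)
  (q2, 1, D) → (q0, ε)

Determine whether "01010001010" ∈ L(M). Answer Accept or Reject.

(q0, 01010001010, Z)
  read 0, top Z: go to q2, push DZ → (q2, 1010001010, DZ)
  read 1, top D: go to q0, push ε → (q0, 010001010, Z)
  read 0, top Z: go to q2, push DZ → (q2, 10001010, DZ)
  read 1, top D: go to q0, push ε → (q0, 0001010, Z)
  read 0, top Z: go to q2, push DZ → (q2, 001010, DZ)
No transition applies at (q2, 001010, DZ); input not fully consumed.

Reject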